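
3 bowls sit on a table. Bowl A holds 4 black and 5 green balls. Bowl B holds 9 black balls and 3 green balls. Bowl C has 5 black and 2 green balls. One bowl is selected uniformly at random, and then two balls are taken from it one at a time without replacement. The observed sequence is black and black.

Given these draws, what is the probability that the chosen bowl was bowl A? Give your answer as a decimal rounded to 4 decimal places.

Compute the likelihood of the observed sequence for each case: P(data | bowl A) = (4/9)(3/8) = 1/6; P(data | bowl B) = (9/12)(8/11) = 6/11; P(data | bowl C) = (5/7)(4/6) = 10/21.
Weighting by the prior gives 1/3 · 1/6 = 1/18, 1/3 · 6/11 = 2/11, 1/3 · 10/21 = 10/63; these sum to 61/154.
Therefore the posterior P(bowl A | data) = (1/18) / (61/154) = 77/549.

0.1403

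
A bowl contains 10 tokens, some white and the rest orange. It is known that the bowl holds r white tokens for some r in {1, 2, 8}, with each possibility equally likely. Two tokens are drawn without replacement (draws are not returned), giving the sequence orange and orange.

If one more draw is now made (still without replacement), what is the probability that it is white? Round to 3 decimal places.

0.192

Compute the likelihood of the observed sequence for each case: P(data | r = 1) = (9/10)(8/9) = 4/5; P(data | r = 2) = (8/10)(7/9) = 28/45; P(data | r = 8) = (2/10)(1/9) = 1/45.
Weighting by the prior gives 1/3 · 4/5 = 4/15, 1/3 · 28/45 = 28/135, 1/3 · 1/45 = 1/135; with total 13/27.
Dividing through by the total gives posterior P(r = 1 | data) = 36/65, P(r = 2 | data) = 28/65, P(r = 8 | data) = 1/65.
So P(white next | data) = Σ P(white next | H) P(H | data) = (1/8)(36/65) + (1/4)(28/65) + (1)(1/65) = 5/26.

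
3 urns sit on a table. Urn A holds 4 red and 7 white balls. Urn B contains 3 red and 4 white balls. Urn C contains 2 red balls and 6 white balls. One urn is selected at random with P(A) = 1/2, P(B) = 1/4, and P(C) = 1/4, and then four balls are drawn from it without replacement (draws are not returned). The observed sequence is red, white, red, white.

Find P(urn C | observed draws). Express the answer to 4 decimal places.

Compute the likelihood of the observed sequence for each case: P(data | urn A) = (4/11)(7/10)(3/9)(6/8) = 0.063636; P(data | urn B) = (3/7)(4/6)(2/5)(3/4) = 0.085714; P(data | urn C) = (2/8)(6/7)(1/6)(5/5) = 0.035714.
Weighting by the prior gives 1/2 · 0.063636 = 0.031818, 1/4 · 0.085714 = 0.021429, 1/4 · 0.035714 = 0.0089286; these sum to 0.062175.
Therefore the posterior P(urn C | data) = (0.0089286) / (0.062175) = 0.1436.

0.1436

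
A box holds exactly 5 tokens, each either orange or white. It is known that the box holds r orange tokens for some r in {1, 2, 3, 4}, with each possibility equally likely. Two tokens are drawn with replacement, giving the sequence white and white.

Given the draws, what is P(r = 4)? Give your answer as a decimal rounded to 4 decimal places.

0.0333

Under each hypothesis, the probability of the observed sequence is: P(data | r = 1) = (4/5)(4/5) = 16/25; P(data | r = 2) = (3/5)(3/5) = 9/25; P(data | r = 3) = (2/5)(2/5) = 4/25; P(data | r = 4) = (1/5)(1/5) = 1/25.
The prior-weighted likelihoods are 1/4 · 16/25 = 4/25, 1/4 · 9/25 = 9/100, 1/4 · 4/25 = 1/25, 1/4 · 1/25 = 1/100; with total 3/10.
Therefore the posterior P(r = 4 | data) = (1/100) / (3/10) = 1/30.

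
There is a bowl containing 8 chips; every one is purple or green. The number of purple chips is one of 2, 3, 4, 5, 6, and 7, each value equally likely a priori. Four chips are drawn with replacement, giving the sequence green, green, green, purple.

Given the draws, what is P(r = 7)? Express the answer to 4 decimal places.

0.0056

For each hypothesis, P(data | H) works out to: P(data | r = 2) = (6/8)(6/8)(6/8)(2/8) = 0.10547; P(data | r = 3) = (5/8)(5/8)(5/8)(3/8) = 0.091553; P(data | r = 4) = (4/8)(4/8)(4/8)(4/8) = 0.0625; P(data | r = 5) = (3/8)(3/8)(3/8)(5/8) = 0.032959; P(data | r = 6) = (2/8)(2/8)(2/8)(6/8) = 0.011719; P(data | r = 7) = (1/8)(1/8)(1/8)(7/8) = 0.001709.
Multiplying each by its prior: 1/6 · 0.10547 = 0.017578, 1/6 · 0.091553 = 0.015259, 1/6 · 0.0625 = 0.010417, 1/6 · 0.032959 = 0.0054932, 1/6 · 0.011719 = 0.0019531, 1/6 · 0.001709 = 0.00028483; summing to 0.050985.
So P(r = 7 | data) = (0.00028483) / (0.050985) = 0.0055866.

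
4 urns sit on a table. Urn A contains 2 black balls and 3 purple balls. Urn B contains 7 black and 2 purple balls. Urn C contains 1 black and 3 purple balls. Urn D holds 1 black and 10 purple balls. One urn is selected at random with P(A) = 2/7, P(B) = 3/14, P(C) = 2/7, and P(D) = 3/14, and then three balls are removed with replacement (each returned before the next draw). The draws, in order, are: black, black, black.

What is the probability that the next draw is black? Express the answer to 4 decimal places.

The likelihood of the observed sequence under each hypothesis: P(data | urn A) = (2/5)(2/5)(2/5) = 0.064; P(data | urn B) = (7/9)(7/9)(7/9) = 0.47051; P(data | urn C) = (1/4)(1/4)(1/4) = 0.015625; P(data | urn D) = (1/11)(1/11)(1/11) = 0.00075131.
The prior-weighted likelihoods are 2/7 · 0.064 = 0.018286, 3/14 · 0.47051 = 0.10082, 2/7 · 0.015625 = 0.0044643, 3/14 · 0.00075131 = 0.000161; these sum to 0.12373.
The posterior is then P(urn A | data) = 0.14778, P(urn B | data) = 0.81484, P(urn C | data) = 0.03608, P(urn D | data) = 0.0013011.
So P(black next | data) = Σ P(black next | H) P(H | data) = (2/5)(0.14778) + (7/9)(0.81484) + (1/4)(0.03608) + (1/11)(0.0013011) = 0.70201.

0.7020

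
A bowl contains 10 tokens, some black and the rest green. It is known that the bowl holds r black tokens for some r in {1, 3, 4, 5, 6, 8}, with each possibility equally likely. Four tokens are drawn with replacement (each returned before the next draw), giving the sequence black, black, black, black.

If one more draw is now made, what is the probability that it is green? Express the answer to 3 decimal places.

0.293

Under each hypothesis, the probability of the observed sequence is: P(data | r = 1) = (1/10)(1/10)(1/10)(1/10) = 0.0001; P(data | r = 3) = (3/10)(3/10)(3/10)(3/10) = 0.0081; P(data | r = 4) = (4/10)(4/10)(4/10)(4/10) = 0.0256; P(data | r = 5) = (5/10)(5/10)(5/10)(5/10) = 0.0625; P(data | r = 6) = (6/10)(6/10)(6/10)(6/10) = 0.1296; P(data | r = 8) = (8/10)(8/10)(8/10)(8/10) = 0.4096.
The prior-weighted likelihoods are 1/6 · 0.0001 = 1.6667e-05, 1/6 · 0.0081 = 0.00135, 1/6 · 0.0256 = 0.0042667, 1/6 · 0.0625 = 0.010417, 1/6 · 0.1296 = 0.0216, 1/6 · 0.4096 = 0.068267; summing to 0.10592.
Normalising, the posterior is P(r = 1 | data) = 0.00015736, P(r = 3 | data) = 0.012746, P(r = 4 | data) = 0.040283, P(r = 5 | data) = 0.098348, P(r = 6 | data) = 0.20393, P(r = 8 | data) = 0.64453.
The predictive probability is P(green next | data) = (9/10)(0.00015736) + (7/10)(0.012746) + (3/5)(0.040283) + (1/2)(0.098348) + (2/5)(0.20393) + (1/5)(0.64453) = 0.29289.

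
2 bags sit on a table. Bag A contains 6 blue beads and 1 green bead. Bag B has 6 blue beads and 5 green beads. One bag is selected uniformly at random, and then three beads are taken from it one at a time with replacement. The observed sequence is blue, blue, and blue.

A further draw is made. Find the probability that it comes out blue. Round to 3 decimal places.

0.793

The likelihood of the observed sequence under each hypothesis: P(data | bag A) = (6/7)(6/7)(6/7) = 0.62974; P(data | bag B) = (6/11)(6/11)(6/11) = 0.16228.
Multiplying each by its prior: 1/2 · 0.62974 = 0.31487, 1/2 · 0.16228 = 0.081142; these sum to 0.39601.
The posterior is then P(bag A | data) = 0.7951, P(bag B | data) = 0.2049.
The predictive probability is P(blue next | data) = (6/7)(0.7951) + (6/11)(0.2049) = 0.79328.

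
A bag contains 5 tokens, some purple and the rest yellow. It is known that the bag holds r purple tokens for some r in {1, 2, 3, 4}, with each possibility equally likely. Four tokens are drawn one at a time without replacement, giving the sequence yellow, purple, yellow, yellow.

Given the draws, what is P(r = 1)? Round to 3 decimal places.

For each hypothesis, P(data | H) works out to: P(data | r = 1) = (4/5)(1/4)(3/3)(2/2) = 1/5; P(data | r = 2) = (3/5)(2/4)(2/3)(1/2) = 1/10; P(data | r = 3) = (2/5)(3/4)(1/3)(0/2) = 0; P(data | r = 4) = (1/5)(4/4)(0/3) = 0.
The prior-weighted likelihoods are 1/4 · 1/5 = 1/20, 1/4 · 1/10 = 1/40, 1/4 · 0 = 0, 1/4 · 0 = 0; these sum to 3/40.
Hence P(r = 1 | data) = (1/20) / (3/40) = 2/3.

0.667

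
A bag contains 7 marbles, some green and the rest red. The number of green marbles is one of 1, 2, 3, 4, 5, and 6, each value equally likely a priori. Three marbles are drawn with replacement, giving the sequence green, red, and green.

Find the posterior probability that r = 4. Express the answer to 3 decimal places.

Compute the likelihood of the observed sequence for each case: P(data | r = 1) = (1/7)(6/7)(1/7) = 0.017493; P(data | r = 2) = (2/7)(5/7)(2/7) = 0.058309; P(data | r = 3) = (3/7)(4/7)(3/7) = 0.10496; P(data | r = 4) = (4/7)(3/7)(4/7) = 0.13994; P(data | r = 5) = (5/7)(2/7)(5/7) = 0.14577; P(data | r = 6) = (6/7)(1/7)(6/7) = 0.10496.
Weighting by the prior gives 1/6 · 0.017493 = 0.0029155, 1/6 · 0.058309 = 0.0097182, 1/6 · 0.10496 = 0.017493, 1/6 · 0.13994 = 0.023324, 1/6 · 0.14577 = 0.024295, 1/6 · 0.10496 = 0.017493; these sum to 0.095238.
By Bayes' rule, P(r = 4 | data) = (0.023324) / (0.095238) = 0.2449.

0.245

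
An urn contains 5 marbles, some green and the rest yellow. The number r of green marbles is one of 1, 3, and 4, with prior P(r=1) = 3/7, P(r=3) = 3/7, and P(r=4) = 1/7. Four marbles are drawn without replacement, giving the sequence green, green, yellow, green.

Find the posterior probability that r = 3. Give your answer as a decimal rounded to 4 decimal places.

Compute the likelihood of the observed sequence for each case: P(data | r = 1) = (1/5)(0/4) = 0; P(data | r = 3) = (3/5)(2/4)(2/3)(1/2) = 1/10; P(data | r = 4) = (4/5)(3/4)(1/3)(2/2) = 1/5.
Multiplying each by its prior: 3/7 · 0 = 0, 3/7 · 1/10 = 3/70, 1/7 · 1/5 = 1/35; summing to 1/14.
By Bayes' rule, P(r = 3 | data) = (3/70) / (1/14) = 3/5.

0.6000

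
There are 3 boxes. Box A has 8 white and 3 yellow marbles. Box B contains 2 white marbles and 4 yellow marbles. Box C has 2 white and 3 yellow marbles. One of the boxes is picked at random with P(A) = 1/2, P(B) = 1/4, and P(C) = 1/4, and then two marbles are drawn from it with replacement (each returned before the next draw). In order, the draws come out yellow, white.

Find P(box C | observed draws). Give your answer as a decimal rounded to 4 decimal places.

0.2794

For each hypothesis, P(data | H) works out to: P(data | box A) = (3/11)(8/11) = 0.19835; P(data | box B) = (4/6)(2/6) = 0.22222; P(data | box C) = (3/5)(2/5) = 0.24.
Weighting by the prior gives 1/2 · 0.19835 = 0.099174, 1/4 · 0.22222 = 0.055556, 1/4 · 0.24 = 0.06; with total 0.21473.
Hence P(box C | data) = (0.06) / (0.21473) = 0.27942.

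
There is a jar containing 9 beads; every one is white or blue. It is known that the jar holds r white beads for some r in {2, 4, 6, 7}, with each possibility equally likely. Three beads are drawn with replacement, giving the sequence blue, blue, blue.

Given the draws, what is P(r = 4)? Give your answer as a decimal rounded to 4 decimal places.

Compute the likelihood of the observed sequence for each case: P(data | r = 2) = (7/9)(7/9)(7/9) = 0.47051; P(data | r = 4) = (5/9)(5/9)(5/9) = 0.17147; P(data | r = 6) = (3/9)(3/9)(3/9) = 0.037037; P(data | r = 7) = (2/9)(2/9)(2/9) = 0.010974.
The prior-weighted likelihoods are 1/4 · 0.47051 = 0.11763, 1/4 · 0.17147 = 0.042867, 1/4 · 0.037037 = 0.0092593, 1/4 · 0.010974 = 0.0027435; these sum to 0.1725.
Therefore the posterior P(r = 4 | data) = (0.042867) / (0.1725) = 0.24851.

0.2485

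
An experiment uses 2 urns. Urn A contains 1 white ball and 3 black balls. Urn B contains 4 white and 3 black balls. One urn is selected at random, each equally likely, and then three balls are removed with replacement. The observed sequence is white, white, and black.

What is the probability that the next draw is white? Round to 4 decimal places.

0.4908

For each hypothesis, P(data | H) works out to: P(data | urn A) = (1/4)(1/4)(3/4) = 0.046875; P(data | urn B) = (4/7)(4/7)(3/7) = 0.13994.
The prior-weighted likelihoods are 1/2 · 0.046875 = 0.023438, 1/2 · 0.13994 = 0.069971; summing to 0.093408.
Dividing through by the total gives posterior P(urn A | data) = 0.25091, P(urn B | data) = 0.74909.
Averaging over the posterior, P(white next | data) = (1/4)(0.25091) + (4/7)(0.74909) = 0.49078.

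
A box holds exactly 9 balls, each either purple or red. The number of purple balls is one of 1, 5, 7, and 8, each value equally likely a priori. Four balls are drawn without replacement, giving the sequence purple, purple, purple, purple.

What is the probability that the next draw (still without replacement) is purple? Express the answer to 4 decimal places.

Compute the likelihood of the observed sequence for each case: P(data | r = 1) = (1/9)(0/8) = 0; P(data | r = 5) = (5/9)(4/8)(3/7)(2/6) = 5/126; P(data | r = 7) = (7/9)(6/8)(5/7)(4/6) = 5/18; P(data | r = 8) = (8/9)(7/8)(6/7)(5/6) = 5/9.
The prior-weighted likelihoods are 1/4 · 0 = 0, 1/4 · 5/126 = 5/504, 1/4 · 5/18 = 5/72, 1/4 · 5/9 = 5/36; with total 55/252.
Normalising, the posterior is P(r = 1 | data) = 0, P(r = 5 | data) = 1/22, P(r = 7 | data) = 7/22, P(r = 8 | data) = 7/11.
So P(purple next | data) = Σ P(purple next | H) P(H | data) = (1/5)(1/22) + (3/5)(7/22) + (4/5)(7/11) = 39/55.

0.7091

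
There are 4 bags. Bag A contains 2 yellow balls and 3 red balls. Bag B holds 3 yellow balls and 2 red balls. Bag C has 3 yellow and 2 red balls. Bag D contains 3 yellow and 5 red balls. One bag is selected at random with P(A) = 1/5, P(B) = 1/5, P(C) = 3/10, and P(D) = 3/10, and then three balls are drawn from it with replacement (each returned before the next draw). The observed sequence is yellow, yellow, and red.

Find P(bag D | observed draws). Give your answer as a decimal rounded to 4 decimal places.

0.2243

Under each hypothesis, the probability of the observed sequence is: P(data | bag A) = (2/5)(2/5)(3/5) = 0.096; P(data | bag B) = (3/5)(3/5)(2/5) = 0.144; P(data | bag C) = (3/5)(3/5)(2/5) = 0.144; P(data | bag D) = (3/8)(3/8)(5/8) = 0.087891.
The prior-weighted likelihoods are 1/5 · 0.096 = 0.0192, 1/5 · 0.144 = 0.0288, 3/10 · 0.144 = 0.0432, 3/10 · 0.087891 = 0.026367; summing to 0.11757.
Hence P(bag D | data) = (0.026367) / (0.11757) = 0.22427.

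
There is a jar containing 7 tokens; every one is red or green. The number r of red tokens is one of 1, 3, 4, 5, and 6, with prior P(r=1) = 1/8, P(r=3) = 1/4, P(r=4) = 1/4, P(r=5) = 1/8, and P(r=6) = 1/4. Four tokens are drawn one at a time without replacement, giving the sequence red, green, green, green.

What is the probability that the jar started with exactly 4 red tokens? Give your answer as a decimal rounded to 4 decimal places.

0.1538

The likelihood of the observed sequence under each hypothesis: P(data | r = 1) = (1/7)(6/6)(5/5)(4/4) = 1/7; P(data | r = 3) = (3/7)(4/6)(3/5)(2/4) = 3/35; P(data | r = 4) = (4/7)(3/6)(2/5)(1/4) = 1/35; P(data | r = 5) = (5/7)(2/6)(1/5)(0/4) = 0; P(data | r = 6) = (6/7)(1/6)(0/5) = 0.
Multiplying each by its prior: 1/8 · 1/7 = 1/56, 1/4 · 3/35 = 3/140, 1/4 · 1/35 = 1/140, 1/8 · 0 = 0, 1/4 · 0 = 0; with total 13/280.
Therefore the posterior P(r = 4 | data) = (1/140) / (13/280) = 2/13.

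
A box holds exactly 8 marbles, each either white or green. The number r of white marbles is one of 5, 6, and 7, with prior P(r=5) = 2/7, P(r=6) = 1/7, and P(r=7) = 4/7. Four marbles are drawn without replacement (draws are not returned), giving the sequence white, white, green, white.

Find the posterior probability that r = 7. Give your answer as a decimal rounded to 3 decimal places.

The likelihood of the observed sequence under each hypothesis: P(data | r = 5) = (5/8)(4/7)(3/6)(3/5) = 3/28; P(data | r = 6) = (6/8)(5/7)(2/6)(4/5) = 1/7; P(data | r = 7) = (7/8)(6/7)(1/6)(5/5) = 1/8.
The prior-weighted likelihoods are 2/7 · 3/28 = 3/98, 1/7 · 1/7 = 1/49, 4/7 · 1/8 = 1/14; these sum to 6/49.
By Bayes' rule, P(r = 7 | data) = (1/14) / (6/49) = 7/12.

0.583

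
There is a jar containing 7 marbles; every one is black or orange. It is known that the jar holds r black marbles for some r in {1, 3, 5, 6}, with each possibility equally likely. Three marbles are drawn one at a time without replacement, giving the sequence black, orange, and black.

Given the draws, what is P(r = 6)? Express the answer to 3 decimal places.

Compute the likelihood of the observed sequence for each case: P(data | r = 1) = (1/7)(6/6)(0/5) = 0; P(data | r = 3) = (3/7)(4/6)(2/5) = 4/35; P(data | r = 5) = (5/7)(2/6)(4/5) = 4/21; P(data | r = 6) = (6/7)(1/6)(5/5) = 1/7.
Multiplying each by its prior: 1/4 · 0 = 0, 1/4 · 4/35 = 1/35, 1/4 · 4/21 = 1/21, 1/4 · 1/7 = 1/28; these sum to 47/420.
By Bayes' rule, P(r = 6 | data) = (1/28) / (47/420) = 15/47.

0.319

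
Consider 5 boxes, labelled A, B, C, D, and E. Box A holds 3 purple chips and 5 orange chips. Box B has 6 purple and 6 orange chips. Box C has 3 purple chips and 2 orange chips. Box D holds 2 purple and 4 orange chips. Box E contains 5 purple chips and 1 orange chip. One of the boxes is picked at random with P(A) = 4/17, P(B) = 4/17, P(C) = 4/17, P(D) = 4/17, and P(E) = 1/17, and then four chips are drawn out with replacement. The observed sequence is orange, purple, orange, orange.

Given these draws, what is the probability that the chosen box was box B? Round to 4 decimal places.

The likelihood of the observed sequence under each hypothesis: P(data | box A) = (5/8)(3/8)(5/8)(5/8) = 0.091553; P(data | box B) = (6/12)(6/12)(6/12)(6/12) = 0.0625; P(data | box C) = (2/5)(3/5)(2/5)(2/5) = 0.0384; P(data | box D) = (4/6)(2/6)(4/6)(4/6) = 0.098765; P(data | box E) = (1/6)(5/6)(1/6)(1/6) = 0.003858.
Multiplying each by its prior: 4/17 · 0.091553 = 0.021542, 4/17 · 0.0625 = 0.014706, 4/17 · 0.0384 = 0.0090353, 4/17 · 0.098765 = 0.023239, 1/17 · 0.003858 = 0.00022694; these sum to 0.068749.
Therefore the posterior P(box B | data) = (0.014706) / (0.068749) = 0.21391.

0.2139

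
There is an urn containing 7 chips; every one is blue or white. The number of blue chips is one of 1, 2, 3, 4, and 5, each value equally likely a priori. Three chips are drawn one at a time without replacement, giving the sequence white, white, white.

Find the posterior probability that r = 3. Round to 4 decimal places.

For each hypothesis, P(data | H) works out to: P(data | r = 1) = (6/7)(5/6)(4/5) = 4/7; P(data | r = 2) = (5/7)(4/6)(3/5) = 2/7; P(data | r = 3) = (4/7)(3/6)(2/5) = 4/35; P(data | r = 4) = (3/7)(2/6)(1/5) = 1/35; P(data | r = 5) = (2/7)(1/6)(0/5) = 0.
The prior-weighted likelihoods are 1/5 · 4/7 = 4/35, 1/5 · 2/7 = 2/35, 1/5 · 4/35 = 4/175, 1/5 · 1/35 = 1/175, 1/5 · 0 = 0; summing to 1/5.
So P(r = 3 | data) = (4/175) / (1/5) = 4/35.

0.1143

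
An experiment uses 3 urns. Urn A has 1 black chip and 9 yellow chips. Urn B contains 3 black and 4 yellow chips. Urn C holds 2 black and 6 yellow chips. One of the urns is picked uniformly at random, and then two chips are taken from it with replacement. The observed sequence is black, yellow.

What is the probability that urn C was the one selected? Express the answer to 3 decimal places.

0.359

For each hypothesis, P(data | H) works out to: P(data | urn A) = (1/10)(9/10) = 0.09; P(data | urn B) = (3/7)(4/7) = 0.2449; P(data | urn C) = (2/8)(6/8) = 0.1875.
Multiplying each by its prior: 1/3 · 0.09 = 0.03, 1/3 · 0.2449 = 0.081633, 1/3 · 0.1875 = 0.0625; these sum to 0.17413.
By Bayes' rule, P(urn C | data) = (0.0625) / (0.17413) = 0.35892.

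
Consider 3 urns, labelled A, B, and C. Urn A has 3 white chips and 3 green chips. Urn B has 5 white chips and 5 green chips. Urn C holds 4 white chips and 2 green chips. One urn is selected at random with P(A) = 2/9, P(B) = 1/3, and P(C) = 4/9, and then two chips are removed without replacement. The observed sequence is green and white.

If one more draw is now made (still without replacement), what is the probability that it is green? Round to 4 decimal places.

Under each hypothesis, the probability of the observed sequence is: P(data | urn A) = (3/6)(3/5) = 3/10; P(data | urn B) = (5/10)(5/9) = 5/18; P(data | urn C) = (2/6)(4/5) = 4/15.
Weighting by the prior gives 2/9 · 3/10 = 1/15, 1/3 · 5/18 = 5/54, 4/9 · 4/15 = 16/135; summing to 5/18.
Dividing through by the total gives posterior P(urn A | data) = 6/25, P(urn B | data) = 1/3, P(urn C | data) = 32/75.
So P(green next | data) = Σ P(green next | H) P(H | data) = (1/2)(6/25) + (1/2)(1/3) + (1/4)(32/75) = 59/150.

0.3933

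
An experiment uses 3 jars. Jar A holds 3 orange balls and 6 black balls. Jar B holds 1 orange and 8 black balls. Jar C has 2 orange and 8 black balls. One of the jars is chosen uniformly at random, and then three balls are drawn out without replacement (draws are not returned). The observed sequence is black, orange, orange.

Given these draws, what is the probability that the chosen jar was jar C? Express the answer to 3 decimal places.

The likelihood of the observed sequence under each hypothesis: P(data | jar A) = (6/9)(3/8)(2/7) = 0.071429; P(data | jar B) = (8/9)(1/8)(0/7) = 0; P(data | jar C) = (8/10)(2/9)(1/8) = 0.022222.
Weighting by the prior gives 1/3 · 0.071429 = 0.02381, 1/3 · 0 = 0, 1/3 · 0.022222 = 0.0074074; these sum to 0.031217.
So P(jar C | data) = (0.0074074) / (0.031217) = 0.23729.

0.237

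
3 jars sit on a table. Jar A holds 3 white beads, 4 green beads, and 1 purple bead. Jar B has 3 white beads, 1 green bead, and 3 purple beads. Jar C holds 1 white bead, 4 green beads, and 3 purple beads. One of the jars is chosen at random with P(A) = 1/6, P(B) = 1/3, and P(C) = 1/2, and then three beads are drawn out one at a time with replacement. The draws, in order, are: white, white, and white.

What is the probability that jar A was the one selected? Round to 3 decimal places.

Compute the likelihood of the observed sequence for each case: P(data | jar A) = (3/8)(3/8)(3/8) = 0.052734; P(data | jar B) = (3/7)(3/7)(3/7) = 0.078717; P(data | jar C) = (1/8)(1/8)(1/8) = 0.0019531.
Weighting by the prior gives 1/6 · 0.052734 = 0.0087891, 1/3 · 0.078717 = 0.026239, 1/2 · 0.0019531 = 0.00097656; these sum to 0.036005.
By Bayes' rule, P(jar A | data) = (0.0087891) / (0.036005) = 0.24411.

0.244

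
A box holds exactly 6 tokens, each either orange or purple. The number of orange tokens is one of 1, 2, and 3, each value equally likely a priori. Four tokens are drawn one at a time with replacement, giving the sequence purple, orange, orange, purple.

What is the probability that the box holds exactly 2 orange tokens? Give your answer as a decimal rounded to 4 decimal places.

Under each hypothesis, the probability of the observed sequence is: P(data | r = 1) = (5/6)(1/6)(1/6)(5/6) = 0.01929; P(data | r = 2) = (4/6)(2/6)(2/6)(4/6) = 0.049383; P(data | r = 3) = (3/6)(3/6)(3/6)(3/6) = 0.0625.
Multiplying each by its prior: 1/3 · 0.01929 = 0.00643, 1/3 · 0.049383 = 0.016461, 1/3 · 0.0625 = 0.020833; summing to 0.043724.
By Bayes' rule, P(r = 2 | data) = (0.016461) / (0.043724) = 0.37647.

0.3765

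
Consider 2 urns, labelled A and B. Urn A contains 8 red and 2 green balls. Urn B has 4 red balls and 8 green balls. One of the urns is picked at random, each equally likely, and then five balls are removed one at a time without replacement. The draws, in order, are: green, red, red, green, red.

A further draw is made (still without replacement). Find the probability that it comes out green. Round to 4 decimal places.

Under each hypothesis, the probability of the observed sequence is: P(data | urn A) = (2/10)(8/9)(7/8)(1/7)(6/6) = 1/45; P(data | urn B) = (8/12)(4/11)(3/10)(7/9)(2/8) = 7/495.
The prior-weighted likelihoods are 1/2 · 1/45 = 1/90, 1/2 · 7/495 = 7/990; summing to 1/55.
Normalising, the posterior is P(urn A | data) = 11/18, P(urn B | data) = 7/18.
The predictive probability is P(green next | data) = (0)(11/18) + (6/7)(7/18) = 1/3.

0.3333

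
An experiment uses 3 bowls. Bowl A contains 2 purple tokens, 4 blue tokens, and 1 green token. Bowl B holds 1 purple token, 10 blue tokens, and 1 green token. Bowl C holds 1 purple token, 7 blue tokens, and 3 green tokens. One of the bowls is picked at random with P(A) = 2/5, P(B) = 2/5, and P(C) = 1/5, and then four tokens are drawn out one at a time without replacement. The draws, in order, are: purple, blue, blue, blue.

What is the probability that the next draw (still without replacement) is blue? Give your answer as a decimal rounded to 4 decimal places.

The likelihood of the observed sequence under each hypothesis: P(data | bowl A) = (2/7)(4/6)(3/5)(2/4) = 0.057143; P(data | bowl B) = (1/12)(10/11)(9/10)(8/9) = 0.060606; P(data | bowl C) = (1/11)(7/10)(6/9)(5/8) = 0.026515.
The prior-weighted likelihoods are 2/5 · 0.057143 = 0.022857, 2/5 · 0.060606 = 0.024242, 1/5 · 0.026515 = 0.005303; these sum to 0.052403.
Dividing through by the total gives posterior P(bowl A | data) = 0.43618, P(bowl B | data) = 0.46262, P(bowl C | data) = 0.1012.
The predictive probability is P(blue next | data) = (1/3)(0.43618) + (7/8)(0.46262) + (4/7)(0.1012) = 0.60801.

0.6080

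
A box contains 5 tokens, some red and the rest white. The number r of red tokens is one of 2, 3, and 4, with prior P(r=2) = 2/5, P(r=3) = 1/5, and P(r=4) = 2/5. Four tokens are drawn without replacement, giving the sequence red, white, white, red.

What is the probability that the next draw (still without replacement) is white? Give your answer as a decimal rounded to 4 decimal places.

0.6667

Under each hypothesis, the probability of the observed sequence is: P(data | r = 2) = (2/5)(3/4)(2/3)(1/2) = 1/10; P(data | r = 3) = (3/5)(2/4)(1/3)(2/2) = 1/10; P(data | r = 4) = (4/5)(1/4)(0/3) = 0.
Weighting by the prior gives 2/5 · 1/10 = 1/25, 1/5 · 1/10 = 1/50, 2/5 · 0 = 0; summing to 3/50.
Dividing through by the total gives posterior P(r = 2 | data) = 2/3, P(r = 3 | data) = 1/3, P(r = 4 | data) = 0.
The predictive probability is P(white next | data) = (1)(2/3) + (0)(1/3) = 2/3.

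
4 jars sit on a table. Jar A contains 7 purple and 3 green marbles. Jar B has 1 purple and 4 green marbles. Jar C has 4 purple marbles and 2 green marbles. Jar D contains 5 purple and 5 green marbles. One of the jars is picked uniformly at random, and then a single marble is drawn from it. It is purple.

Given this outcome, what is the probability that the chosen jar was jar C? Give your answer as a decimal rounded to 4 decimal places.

The likelihood of this draw under each hypothesis: P(data | jar A) = (7/10) = 7/10; P(data | jar B) = (1/5) = 1/5; P(data | jar C) = (4/6) = 2/3; P(data | jar D) = (5/10) = 1/2.
The prior-weighted likelihoods are 1/4 · 7/10 = 7/40, 1/4 · 1/5 = 1/20, 1/4 · 2/3 = 1/6, 1/4 · 1/2 = 1/8; with total 31/60.
Hence P(jar C | data) = (1/6) / (31/60) = 10/31.

0.3226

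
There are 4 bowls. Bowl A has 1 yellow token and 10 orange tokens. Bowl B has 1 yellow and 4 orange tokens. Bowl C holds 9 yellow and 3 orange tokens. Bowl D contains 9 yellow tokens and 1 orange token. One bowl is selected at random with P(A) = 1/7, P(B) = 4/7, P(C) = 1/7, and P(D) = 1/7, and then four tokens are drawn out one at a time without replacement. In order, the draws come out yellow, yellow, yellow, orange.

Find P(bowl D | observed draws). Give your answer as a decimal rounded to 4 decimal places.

For each hypothesis, P(data | H) works out to: P(data | bowl A) = (1/11)(0/10) = 0; P(data | bowl B) = (1/5)(0/4) = 0; P(data | bowl C) = (9/12)(8/11)(7/10)(3/9) = 7/55; P(data | bowl D) = (9/10)(8/9)(7/8)(1/7) = 1/10.
Weighting by the prior gives 1/7 · 0 = 0, 4/7 · 0 = 0, 1/7 · 7/55 = 1/55, 1/7 · 1/10 = 1/70; these sum to 5/154.
So P(bowl D | data) = (1/70) / (5/154) = 11/25.

0.4400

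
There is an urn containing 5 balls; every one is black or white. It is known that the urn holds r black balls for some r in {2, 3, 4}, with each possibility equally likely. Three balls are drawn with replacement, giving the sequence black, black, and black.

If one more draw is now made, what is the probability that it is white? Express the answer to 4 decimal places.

0.2869

The likelihood of the observed sequence under each hypothesis: P(data | r = 2) = (2/5)(2/5)(2/5) = 8/125; P(data | r = 3) = (3/5)(3/5)(3/5) = 27/125; P(data | r = 4) = (4/5)(4/5)(4/5) = 64/125.
The prior-weighted likelihoods are 1/3 · 8/125 = 8/375, 1/3 · 27/125 = 9/125, 1/3 · 64/125 = 64/375; with total 33/125.
Dividing through by the total gives posterior P(r = 2 | data) = 8/99, P(r = 3 | data) = 3/11, P(r = 4 | data) = 64/99.
The predictive probability is P(white next | data) = (3/5)(8/99) + (2/5)(3/11) + (1/5)(64/99) = 142/495.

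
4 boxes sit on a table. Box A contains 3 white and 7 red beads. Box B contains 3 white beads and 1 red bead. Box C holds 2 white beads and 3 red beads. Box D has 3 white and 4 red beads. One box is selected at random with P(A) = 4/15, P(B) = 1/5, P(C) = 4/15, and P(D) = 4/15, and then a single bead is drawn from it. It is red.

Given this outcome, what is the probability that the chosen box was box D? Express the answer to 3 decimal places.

0.278

The likelihood of this draw under each hypothesis: P(data | box A) = (7/10) = 0.7; P(data | box B) = (1/4) = 0.25; P(data | box C) = (3/5) = 0.6; P(data | box D) = (4/7) = 0.57143.
Weighting by the prior gives 4/15 · 0.7 = 0.18667, 1/5 · 0.25 = 0.05, 4/15 · 0.6 = 0.16, 4/15 · 0.57143 = 0.15238; summing to 0.54905.
By Bayes' rule, P(box D | data) = (0.15238) / (0.54905) = 0.27754.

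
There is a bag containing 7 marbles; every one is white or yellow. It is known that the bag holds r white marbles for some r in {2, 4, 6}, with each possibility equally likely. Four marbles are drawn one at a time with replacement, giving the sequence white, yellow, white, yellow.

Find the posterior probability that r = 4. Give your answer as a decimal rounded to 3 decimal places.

0.514

For each hypothesis, P(data | H) works out to: P(data | r = 2) = (2/7)(5/7)(2/7)(5/7) = 0.041649; P(data | r = 4) = (4/7)(3/7)(4/7)(3/7) = 0.059975; P(data | r = 6) = (6/7)(1/7)(6/7)(1/7) = 0.014994.
Multiplying each by its prior: 1/3 · 0.041649 = 0.013883, 1/3 · 0.059975 = 0.019992, 1/3 · 0.014994 = 0.0049979; summing to 0.038873.
By Bayes' rule, P(r = 4 | data) = (0.019992) / (0.038873) = 0.51429.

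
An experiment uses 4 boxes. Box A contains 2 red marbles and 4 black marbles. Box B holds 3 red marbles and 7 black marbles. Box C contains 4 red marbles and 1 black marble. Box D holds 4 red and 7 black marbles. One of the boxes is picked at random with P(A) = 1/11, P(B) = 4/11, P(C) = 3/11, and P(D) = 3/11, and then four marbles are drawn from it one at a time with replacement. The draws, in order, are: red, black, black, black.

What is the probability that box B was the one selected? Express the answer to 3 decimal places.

0.508

Compute the likelihood of the observed sequence for each case: P(data | box A) = (2/6)(4/6)(4/6)(4/6) = 0.098765; P(data | box B) = (3/10)(7/10)(7/10)(7/10) = 0.1029; P(data | box C) = (4/5)(1/5)(1/5)(1/5) = 0.0064; P(data | box D) = (4/11)(7/11)(7/11)(7/11) = 0.093709.
Weighting by the prior gives 1/11 · 0.098765 = 0.0089787, 4/11 · 0.1029 = 0.037418, 3/11 · 0.0064 = 0.0017455, 3/11 · 0.093709 = 0.025557; with total 0.073699.
Hence P(box B | data) = (0.037418) / (0.073699) = 0.50771.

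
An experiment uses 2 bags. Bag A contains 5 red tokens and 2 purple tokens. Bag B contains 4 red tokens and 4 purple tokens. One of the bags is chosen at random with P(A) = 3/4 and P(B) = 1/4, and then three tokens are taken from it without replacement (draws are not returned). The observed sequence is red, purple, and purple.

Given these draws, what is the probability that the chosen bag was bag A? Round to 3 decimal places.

The likelihood of the observed sequence under each hypothesis: P(data | bag A) = (5/7)(2/6)(1/5) = 1/21; P(data | bag B) = (4/8)(4/7)(3/6) = 1/7.
Weighting by the prior gives 3/4 · 1/21 = 1/28, 1/4 · 1/7 = 1/28; summing to 1/14.
Hence P(bag A | data) = (1/28) / (1/14) = 1/2.

0.500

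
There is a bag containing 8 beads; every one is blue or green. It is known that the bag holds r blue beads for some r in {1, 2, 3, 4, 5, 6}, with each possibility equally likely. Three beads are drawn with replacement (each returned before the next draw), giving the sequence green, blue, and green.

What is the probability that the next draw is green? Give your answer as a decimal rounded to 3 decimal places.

Under each hypothesis, the probability of the observed sequence is: P(data | r = 1) = (7/8)(1/8)(7/8) = 0.095703; P(data | r = 2) = (6/8)(2/8)(6/8) = 0.14062; P(data | r = 3) = (5/8)(3/8)(5/8) = 0.14648; P(data | r = 4) = (4/8)(4/8)(4/8) = 0.125; P(data | r = 5) = (3/8)(5/8)(3/8) = 0.087891; P(data | r = 6) = (2/8)(6/8)(2/8) = 0.046875.
Multiplying each by its prior: 1/6 · 0.095703 = 0.015951, 1/6 · 0.14062 = 0.023438, 1/6 · 0.14648 = 0.024414, 1/6 · 0.125 = 0.020833, 1/6 · 0.087891 = 0.014648, 1/6 · 0.046875 = 0.0078125; these sum to 0.1071.
The posterior is then P(r = 1 | data) = 0.14894, P(r = 2 | data) = 0.21884, P(r = 3 | data) = 0.22796, P(r = 4 | data) = 0.19453, P(r = 5 | data) = 0.13678, P(r = 6 | data) = 0.072948.
The predictive probability is P(green next | data) = (7/8)(0.14894) + (3/4)(0.21884) + (5/8)(0.22796) + (1/2)(0.19453) + (3/8)(0.13678) + (1/4)(0.072948) = 0.60372.

0.604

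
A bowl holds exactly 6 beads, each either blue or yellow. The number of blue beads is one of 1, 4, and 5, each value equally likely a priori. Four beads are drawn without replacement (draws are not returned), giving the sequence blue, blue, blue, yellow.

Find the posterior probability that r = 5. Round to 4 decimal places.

Compute the likelihood of the observed sequence for each case: P(data | r = 1) = (1/6)(0/5) = 0; P(data | r = 4) = (4/6)(3/5)(2/4)(2/3) = 2/15; P(data | r = 5) = (5/6)(4/5)(3/4)(1/3) = 1/6.
Weighting by the prior gives 1/3 · 0 = 0, 1/3 · 2/15 = 2/45, 1/3 · 1/6 = 1/18; these sum to 1/10.
Hence P(r = 5 | data) = (1/18) / (1/10) = 5/9.

0.5556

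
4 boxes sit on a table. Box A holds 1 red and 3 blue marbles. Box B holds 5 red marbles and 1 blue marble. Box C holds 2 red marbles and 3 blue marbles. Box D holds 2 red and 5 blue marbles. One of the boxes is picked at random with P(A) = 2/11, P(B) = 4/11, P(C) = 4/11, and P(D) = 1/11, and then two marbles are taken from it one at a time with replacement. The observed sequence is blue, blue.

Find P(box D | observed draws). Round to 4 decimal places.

Compute the likelihood of the observed sequence for each case: P(data | box A) = (3/4)(3/4) = 0.5625; P(data | box B) = (1/6)(1/6) = 0.027778; P(data | box C) = (3/5)(3/5) = 0.36; P(data | box D) = (5/7)(5/7) = 0.5102.
Multiplying each by its prior: 2/11 · 0.5625 = 0.10227, 4/11 · 0.027778 = 0.010101, 4/11 · 0.36 = 0.13091, 1/11 · 0.5102 = 0.046382; summing to 0.28967.
Hence P(box D | data) = (0.046382) / (0.28967) = 0.16012.

0.1601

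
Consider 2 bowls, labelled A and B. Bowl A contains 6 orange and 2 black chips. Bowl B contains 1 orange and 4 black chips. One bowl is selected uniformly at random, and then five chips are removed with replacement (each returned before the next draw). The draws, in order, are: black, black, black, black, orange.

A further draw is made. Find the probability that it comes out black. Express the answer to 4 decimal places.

Compute the likelihood of the observed sequence for each case: P(data | bowl A) = (2/8)(2/8)(2/8)(2/8)(6/8) = 0.0029297; P(data | bowl B) = (4/5)(4/5)(4/5)(4/5)(1/5) = 0.08192.
The prior-weighted likelihoods are 1/2 · 0.0029297 = 0.0014648, 1/2 · 0.08192 = 0.04096; these sum to 0.042425.
Dividing through by the total gives posterior P(bowl A | data) = 0.034528, P(bowl B | data) = 0.96547.
Averaging over the posterior, P(black next | data) = (1/4)(0.034528) + (4/5)(0.96547) = 0.78101.

0.7810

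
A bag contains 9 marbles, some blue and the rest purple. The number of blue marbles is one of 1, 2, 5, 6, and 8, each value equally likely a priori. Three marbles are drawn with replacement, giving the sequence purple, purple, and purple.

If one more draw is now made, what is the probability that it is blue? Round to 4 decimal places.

0.1981

For each hypothesis, P(data | H) works out to: P(data | r = 1) = (8/9)(8/9)(8/9) = 0.70233; P(data | r = 2) = (7/9)(7/9)(7/9) = 0.47051; P(data | r = 5) = (4/9)(4/9)(4/9) = 0.087791; P(data | r = 6) = (3/9)(3/9)(3/9) = 0.037037; P(data | r = 8) = (1/9)(1/9)(1/9) = 0.0013717.
Weighting by the prior gives 1/5 · 0.70233 = 0.14047, 1/5 · 0.47051 = 0.094102, 1/5 · 0.087791 = 0.017558, 1/5 · 0.037037 = 0.0074074, 1/5 · 0.0013717 = 0.00027435; these sum to 0.25981.
The posterior is then P(r = 1 | data) = 0.54065, P(r = 2 | data) = 0.3622, P(r = 5 | data) = 0.067582, P(r = 6 | data) = 0.028511, P(r = 8 | data) = 0.001056.
So P(blue next | data) = Σ P(blue next | H) P(H | data) = (1/9)(0.54065) + (2/9)(0.3622) + (5/9)(0.067582) + (2/3)(0.028511) + (8/9)(0.001056) = 0.19805.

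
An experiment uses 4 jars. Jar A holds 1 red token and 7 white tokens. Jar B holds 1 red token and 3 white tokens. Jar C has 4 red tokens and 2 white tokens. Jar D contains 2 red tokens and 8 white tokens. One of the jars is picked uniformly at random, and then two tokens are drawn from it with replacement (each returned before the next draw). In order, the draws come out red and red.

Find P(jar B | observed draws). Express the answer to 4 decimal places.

Compute the likelihood of the observed sequence for each case: P(data | jar A) = (1/8)(1/8) = 0.015625; P(data | jar B) = (1/4)(1/4) = 0.0625; P(data | jar C) = (4/6)(4/6) = 0.44444; P(data | jar D) = (2/10)(2/10) = 0.04.
Multiplying each by its prior: 1/4 · 0.015625 = 0.0039062, 1/4 · 0.0625 = 0.015625, 1/4 · 0.44444 = 0.11111, 1/4 · 0.04 = 0.01; these sum to 0.14064.
Hence P(jar B | data) = (0.015625) / (0.14064) = 0.1111.

0.1111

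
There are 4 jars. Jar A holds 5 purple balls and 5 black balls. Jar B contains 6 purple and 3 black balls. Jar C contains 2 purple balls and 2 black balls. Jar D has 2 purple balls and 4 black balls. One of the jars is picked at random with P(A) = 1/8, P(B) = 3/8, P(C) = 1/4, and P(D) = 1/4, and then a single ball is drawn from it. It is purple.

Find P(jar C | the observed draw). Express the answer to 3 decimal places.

0.240

Under each hypothesis, the probability of this draw is: P(data | jar A) = (5/10) = 1/2; P(data | jar B) = (6/9) = 2/3; P(data | jar C) = (2/4) = 1/2; P(data | jar D) = (2/6) = 1/3.
The prior-weighted likelihoods are 1/8 · 1/2 = 1/16, 3/8 · 2/3 = 1/4, 1/4 · 1/2 = 1/8, 1/4 · 1/3 = 1/12; with total 25/48.
Hence P(jar C | data) = (1/8) / (25/48) = 6/25.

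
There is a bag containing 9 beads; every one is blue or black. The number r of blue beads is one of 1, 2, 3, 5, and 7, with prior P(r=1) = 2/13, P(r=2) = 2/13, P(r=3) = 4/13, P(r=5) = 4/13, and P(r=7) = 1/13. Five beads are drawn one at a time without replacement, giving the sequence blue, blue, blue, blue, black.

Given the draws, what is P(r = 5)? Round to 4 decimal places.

The likelihood of the observed sequence under each hypothesis: P(data | r = 1) = (1/9)(0/8) = 0; P(data | r = 2) = (2/9)(1/8)(0/7) = 0; P(data | r = 3) = (3/9)(2/8)(1/7)(0/6) = 0; P(data | r = 5) = (5/9)(4/8)(3/7)(2/6)(4/5) = 2/63; P(data | r = 7) = (7/9)(6/8)(5/7)(4/6)(2/5) = 1/9.
Weighting by the prior gives 2/13 · 0 = 0, 2/13 · 0 = 0, 4/13 · 0 = 0, 4/13 · 2/63 = 8/819, 1/13 · 1/9 = 1/117; summing to 5/273.
Therefore the posterior P(r = 5 | data) = (8/819) / (5/273) = 8/15.

0.5333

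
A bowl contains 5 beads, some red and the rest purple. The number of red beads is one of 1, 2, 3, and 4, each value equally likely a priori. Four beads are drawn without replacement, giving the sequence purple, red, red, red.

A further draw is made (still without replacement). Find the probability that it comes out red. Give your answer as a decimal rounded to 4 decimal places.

For each hypothesis, P(data | H) works out to: P(data | r = 1) = (4/5)(1/4)(0/3) = 0; P(data | r = 2) = (3/5)(2/4)(1/3)(0/2) = 0; P(data | r = 3) = (2/5)(3/4)(2/3)(1/2) = 1/10; P(data | r = 4) = (1/5)(4/4)(3/3)(2/2) = 1/5.
The prior-weighted likelihoods are 1/4 · 0 = 0, 1/4 · 0 = 0, 1/4 · 1/10 = 1/40, 1/4 · 1/5 = 1/20; with total 3/40.
Dividing through by the total gives posterior P(r = 1 | data) = 0, P(r = 2 | data) = 0, P(r = 3 | data) = 1/3, P(r = 4 | data) = 2/3.
Averaging over the posterior, P(red next | data) = (0)(1/3) + (1)(2/3) = 2/3.

0.6667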